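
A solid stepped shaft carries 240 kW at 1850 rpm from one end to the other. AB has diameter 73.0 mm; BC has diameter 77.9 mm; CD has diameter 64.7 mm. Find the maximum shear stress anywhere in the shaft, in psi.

ω = 2π·1850/60 = 193.7 rad/s, so T = P/ω = 240×10³ / 193.7 = 1239 N·m.
Under the same torque, τ_max = 16T/(πd³) is largest where d is smallest — segment CD (d = 64.7 mm).
τ_max = 16·1239/(π·(0.0647)³) = 2.330×10^7 Pa.

3380 psi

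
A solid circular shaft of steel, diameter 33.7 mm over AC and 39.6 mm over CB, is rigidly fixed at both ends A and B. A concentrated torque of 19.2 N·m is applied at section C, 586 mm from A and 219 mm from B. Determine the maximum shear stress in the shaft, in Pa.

Compatibility: T_A·a/J_AC = T_B·b/J_CB with T_A + T_B = T₀.
J_AC = 1.27×10^-7 m⁴, J_CB = 2.41×10^-7 m⁴, so T_A = T₀·(J_AC/a)/((J_AC/a)+(J_CB/b)) = 3.147 N·m, T_B = 16.05 N·m.
τ in each portion: τ_AC = 4.19×10^5 Pa, τ_CB = 1.32×10^6 Pa; maximum is in CB.
τ_max = T_CB·r/J = 16.05·0.0198/2.41×10^-7 = 1.317×10^6 Pa.

1.32e6 Pa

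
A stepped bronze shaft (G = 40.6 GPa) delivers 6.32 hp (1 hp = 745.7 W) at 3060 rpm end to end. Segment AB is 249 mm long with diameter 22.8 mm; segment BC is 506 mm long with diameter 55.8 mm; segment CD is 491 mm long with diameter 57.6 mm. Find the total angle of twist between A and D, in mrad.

ω = 2π·3060/60 = 320.4 rad/s, so T = P/ω = 6.32×745.7 / 320.4 = 14.71 N·m.
J_AB = π(0.0228)⁴/32 = 2.65×10^-8 m⁴; J_BC = π(0.0558)⁴/32 = 9.52×10^-7 m⁴; J_CD = π(0.0576)⁴/32 = 1.08×10^-6 m⁴.
θ = (T/G)·Σ L_i/J_i = (14.71/40.6×10⁹)·(0.249/2.65×10^-8 + 0.506/9.52×10^-7 + 0.491/1.08×10^-6) = 3.757×10^-3 rad.

3.76 mrad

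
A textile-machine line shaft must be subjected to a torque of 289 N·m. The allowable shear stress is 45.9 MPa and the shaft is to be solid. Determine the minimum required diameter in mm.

For a solid shaft τ_max = 16T/(πd³), so d = (16T/(π τ_allow))^(1/3) = (16·289.0/(π·4.59×10^7))^(1/3) = 0.03177 m.

31.8 mm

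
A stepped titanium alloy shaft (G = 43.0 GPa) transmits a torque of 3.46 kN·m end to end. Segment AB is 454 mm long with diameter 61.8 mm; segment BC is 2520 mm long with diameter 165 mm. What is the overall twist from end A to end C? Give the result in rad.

J_AB = π(0.0618)⁴/32 = 1.43×10^-6 m⁴; J_BC = π(0.165)⁴/32 = 7.28×10^-5 m⁴.
θ = (T/G)·Σ L_i/J_i = (3460/43.0×10⁹)·(0.454/1.43×10^-6 + 2.52/7.28×10^-5) = 0.02830 rad.

0.0283 rad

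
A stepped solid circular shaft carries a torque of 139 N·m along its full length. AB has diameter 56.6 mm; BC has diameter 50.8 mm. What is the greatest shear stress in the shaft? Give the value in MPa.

Under the same torque, τ_max = 16T/(πd³) is largest where d is smallest — segment BC (d = 50.8 mm).
τ_max = 16·139.0/(π·(0.0508)³) = 5.400×10^6 Pa.

5.40 MPa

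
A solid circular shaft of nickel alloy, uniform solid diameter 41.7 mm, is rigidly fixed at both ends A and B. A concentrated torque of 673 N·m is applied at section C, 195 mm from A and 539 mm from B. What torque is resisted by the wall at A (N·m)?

With uniform GJ and both ends fixed, compatibility θ_AC = θ_CB gives T_A·a = T_B·b, together with T_A + T_B = T₀.
T_A = T₀·b/(a+b) = 673.0·539/734.0 = 494.2 N·m; T_B = 178.8 N·m.

494 N·m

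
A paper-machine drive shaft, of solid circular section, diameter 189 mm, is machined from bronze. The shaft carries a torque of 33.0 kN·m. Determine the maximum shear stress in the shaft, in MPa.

J = πd⁴/32 = π(0.189)⁴/32 = 1.253×10^-4 m⁴.
τ_max = T·r/J = 33000 × 0.0945 / 1.253×10^-4 = 2.489×10^7 Pa.

24.9 MPa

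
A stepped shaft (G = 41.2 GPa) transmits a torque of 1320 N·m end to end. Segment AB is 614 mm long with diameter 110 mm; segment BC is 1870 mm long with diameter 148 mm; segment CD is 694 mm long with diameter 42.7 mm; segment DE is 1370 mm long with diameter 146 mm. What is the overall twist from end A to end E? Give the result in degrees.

4.11°

J_AB = π(0.110)⁴/32 = 1.44×10^-5 m⁴; J_BC = π(0.148)⁴/32 = 4.71×10^-5 m⁴; J_CD = π(0.0427)⁴/32 = 3.26×10^-7 m⁴; J_DE = π(0.146)⁴/32 = 4.46×10^-5 m⁴.
θ = (T/G)·Σ L_i/J_i = (1320/41.2×10⁹)·(0.614/1.44×10^-5 + 1.87/4.71×10^-5 + 0.694/3.26×10^-7 + 1.37/4.46×10^-5) = 0.07175 rad.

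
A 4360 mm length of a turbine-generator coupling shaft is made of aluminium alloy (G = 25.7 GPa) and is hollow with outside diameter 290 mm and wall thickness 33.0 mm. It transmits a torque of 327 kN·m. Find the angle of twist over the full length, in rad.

0.124 rad

J = π(d_o⁴ − d_i⁴)/32 = π(0.290⁴ − 0.224⁴)/32 = 4.472×10^-4 m⁴.
θ = T·L/(G·J) = 327000 × 4.36 / (25.7×10⁹ × 4.472×10^-4) = 0.1240 rad.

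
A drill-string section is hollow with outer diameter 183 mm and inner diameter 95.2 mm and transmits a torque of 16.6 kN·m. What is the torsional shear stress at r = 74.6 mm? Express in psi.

1760 psi

J = π(d_o⁴ − d_i⁴)/32 = π(0.183⁴ − 0.0952⁴)/32 = 1.020×10^-4 m⁴.
Shear stress varies linearly with radius: τ = T·r/J = 16600 × 0.0746 / 1.020×10^-4 = 1.214×10^7 Pa.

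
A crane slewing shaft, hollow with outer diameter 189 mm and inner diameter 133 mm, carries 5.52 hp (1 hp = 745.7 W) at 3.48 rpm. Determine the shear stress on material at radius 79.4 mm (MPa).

9.49 MPa

ω = 2π·3.48/60 = 0.3644 rad/s, so T = P/ω = 5.52×745.7 / 0.3644 = 11300 N·m.
J = π(d_o⁴ − d_i⁴)/32 = π(0.189⁴ − 0.133⁴)/32 = 9.455×10^-5 m⁴.
Shear stress varies linearly with radius: τ = T·r/J = 11300 × 0.0794 / 9.455×10^-5 = 9.485×10^6 Pa.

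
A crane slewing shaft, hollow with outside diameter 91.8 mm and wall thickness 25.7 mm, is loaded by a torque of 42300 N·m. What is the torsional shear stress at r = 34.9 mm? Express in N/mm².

J = π(d_o⁴ − d_i⁴)/32 = π(0.0918⁴ − 0.0404⁴)/32 = 6.711×10^-6 m⁴.
Shear stress varies linearly with radius: τ = T·r/J = 42300 × 0.0349 / 6.711×10^-6 = 2.200×10^8 Pa.

220 N/mm²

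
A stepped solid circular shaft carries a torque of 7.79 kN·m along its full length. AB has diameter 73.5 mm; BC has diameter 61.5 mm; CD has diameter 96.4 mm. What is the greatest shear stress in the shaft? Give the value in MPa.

Under the same torque, τ_max = 16T/(πd³) is largest where d is smallest — segment BC (d = 61.5 mm).
τ_max = 16·7790/(π·(0.0615)³) = 1.706×10^8 Pa.

171 MPa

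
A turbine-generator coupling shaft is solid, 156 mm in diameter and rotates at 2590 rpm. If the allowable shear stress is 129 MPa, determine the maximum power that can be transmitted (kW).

26100 kW

J = πd⁴/32 = π(0.156)⁴/32 = 5.814×10^-5 m⁴.
T_max = τ_allow·J/r = 1.29×10^8 × 5.814×10^-5 / 0.0780 = 96160 N·m.
ω = 2π·2590/60 = 271.2 rad/s, so P_max = T_max·ω = 2.608×10^7 W.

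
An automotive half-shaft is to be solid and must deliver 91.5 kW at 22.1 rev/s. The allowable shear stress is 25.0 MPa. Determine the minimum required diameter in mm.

ω = 2π·22.1 = 138.9 rad/s, so T = P/ω = 91.5×10³ / 138.9 = 658.9 N·m.
For a solid shaft τ_max = 16T/(πd³), so d = (16T/(π τ_allow))^(1/3) = (16·658.9/(π·2.50×10^7))^(1/3) = 0.05120 m.

51.2 mm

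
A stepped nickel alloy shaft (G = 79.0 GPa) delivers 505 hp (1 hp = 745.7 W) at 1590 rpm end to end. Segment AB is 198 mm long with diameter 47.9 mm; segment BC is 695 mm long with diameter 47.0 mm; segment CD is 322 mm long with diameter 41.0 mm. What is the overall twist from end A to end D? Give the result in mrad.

85.7 mrad

ω = 2π·1590/60 = 166.5 rad/s, so T = P/ω = 505×745.7 / 166.5 = 2262 N·m.
J_AB = π(0.0479)⁴/32 = 5.17×10^-7 m⁴; J_BC = π(0.0470)⁴/32 = 4.79×10^-7 m⁴; J_CD = π(0.0410)⁴/32 = 2.77×10^-7 m⁴.
θ = (T/G)·Σ L_i/J_i = (2262/79.0×10⁹)·(0.198/5.17×10^-7 + 0.695/4.79×10^-7 + 0.322/2.77×10^-7) = 0.08573 rad.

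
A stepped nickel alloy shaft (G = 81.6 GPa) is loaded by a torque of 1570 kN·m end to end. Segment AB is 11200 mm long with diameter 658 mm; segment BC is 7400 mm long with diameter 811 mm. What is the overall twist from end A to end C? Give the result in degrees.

0.863°

J_AB = π(0.658)⁴/32 = 0.0184 m⁴; J_BC = π(0.811)⁴/32 = 0.0425 m⁴.
θ = (T/G)·Σ L_i/J_i = (1.570e6/81.6×10⁹)·(11.2/0.0184 + 7.40/0.0425) = 0.01506 rad.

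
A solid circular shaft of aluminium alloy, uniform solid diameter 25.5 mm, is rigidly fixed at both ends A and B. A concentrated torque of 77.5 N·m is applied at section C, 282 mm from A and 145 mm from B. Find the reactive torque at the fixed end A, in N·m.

26.3 N·m

With uniform GJ and both ends fixed, compatibility θ_AC = θ_CB gives T_A·a = T_B·b, together with T_A + T_B = T₀.
T_A = T₀·b/(a+b) = 77.50·145/427.0 = 26.32 N·m; T_B = 51.18 N·m.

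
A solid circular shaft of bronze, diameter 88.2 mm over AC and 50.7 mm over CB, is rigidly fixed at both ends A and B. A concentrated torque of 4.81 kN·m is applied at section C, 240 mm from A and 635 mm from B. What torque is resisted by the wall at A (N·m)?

Compatibility: T_A·a/J_AC = T_B·b/J_CB with T_A + T_B = T₀.
J_AC = 5.94×10^-6 m⁴, J_CB = 6.49×10^-7 m⁴, so T_A = T₀·(J_AC/a)/((J_AC/a)+(J_CB/b)) = 4619 N·m, T_B = 190.6 N·m.

4620 N·m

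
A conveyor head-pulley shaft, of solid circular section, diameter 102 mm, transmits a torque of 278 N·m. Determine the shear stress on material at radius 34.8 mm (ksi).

J = πd⁴/32 = π(0.102)⁴/32 = 1.063×10^-5 m⁴.
Shear stress varies linearly with radius: τ = T·r/J = 278.0 × 0.0348 / 1.063×10^-5 = 9.104×10^5 Pa.

0.132 ksi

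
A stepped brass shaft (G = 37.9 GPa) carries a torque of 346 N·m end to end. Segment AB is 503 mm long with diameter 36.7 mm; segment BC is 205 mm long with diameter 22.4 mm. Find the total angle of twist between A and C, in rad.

0.102 rad

J_AB = π(0.0367)⁴/32 = 1.78×10^-7 m⁴; J_BC = π(0.0224)⁴/32 = 2.47×10^-8 m⁴.
θ = (T/G)·Σ L_i/J_i = (346.0/37.9×10⁹)·(0.503/1.78×10^-7 + 0.205/2.47×10^-8) = 0.1015 rad.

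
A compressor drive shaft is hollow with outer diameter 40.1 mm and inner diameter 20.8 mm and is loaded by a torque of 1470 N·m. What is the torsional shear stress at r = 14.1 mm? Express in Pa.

J = π(d_o⁴ − d_i⁴)/32 = π(0.0401⁴ − 0.0208⁴)/32 = 2.355×10^-7 m⁴.
Shear stress varies linearly with radius: τ = T·r/J = 1470 × 0.0141 / 2.355×10^-7 = 8.802×10^7 Pa.

8.80e7 Pa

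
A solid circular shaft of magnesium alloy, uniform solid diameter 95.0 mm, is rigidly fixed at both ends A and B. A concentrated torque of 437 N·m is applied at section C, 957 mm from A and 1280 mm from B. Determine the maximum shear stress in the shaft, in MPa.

With uniform GJ and both ends fixed, compatibility θ_AC = θ_CB gives T_A·a = T_B·b, together with T_A + T_B = T₀.
T_A = T₀·b/(a+b) = 437.0·1280/2237 = 250.0 N·m; T_B = 187.0 N·m.
τ in each portion: τ_AC = 1.49×10^6 Pa, τ_CB = 1.11×10^6 Pa; maximum is in AC.
τ_max = T_AC·r/J = 250.0·0.0475/8.00×10^-6 = 1.485×10^6 Pa.

1.49 MPa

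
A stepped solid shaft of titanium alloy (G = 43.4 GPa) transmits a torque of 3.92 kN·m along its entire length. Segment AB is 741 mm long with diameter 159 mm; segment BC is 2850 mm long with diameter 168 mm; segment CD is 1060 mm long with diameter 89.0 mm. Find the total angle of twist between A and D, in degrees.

J_AB = π(0.159)⁴/32 = 6.27×10^-5 m⁴; J_BC = π(0.168)⁴/32 = 7.82×10^-5 m⁴; J_CD = π(0.0890)⁴/32 = 6.16×10^-6 m⁴.
θ = (T/G)·Σ L_i/J_i = (3920/43.4×10⁹)·(0.741/6.27×10^-5 + 2.85/7.82×10^-5 + 1.06/6.16×10^-6) = 0.01990 rad.

1.14°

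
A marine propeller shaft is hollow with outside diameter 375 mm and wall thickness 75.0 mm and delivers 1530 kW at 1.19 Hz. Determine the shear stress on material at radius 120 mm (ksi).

2.11 ksi

ω = 2π·1.19 = 7.477 rad/s, so T = P/ω = 1530×10³ / 7.477 = 204600 N·m.
J = π(d_o⁴ − d_i⁴)/32 = π(0.375⁴ − 0.225⁴)/32 = 1.690×10^-3 m⁴.
Shear stress varies linearly with radius: τ = T·r/J = 204600 × 0.120 / 1.690×10^-3 = 1.453×10^7 Pa.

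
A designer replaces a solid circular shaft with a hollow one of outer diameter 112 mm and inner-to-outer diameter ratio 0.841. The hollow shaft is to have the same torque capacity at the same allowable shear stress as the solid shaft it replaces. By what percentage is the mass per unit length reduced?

Equal τ_max and T ⇒ the solid shaft needs d_s³ = d_o³(1−k⁴), so d_s = 112·(1−0.841⁴)^(1/3) = 88.88 mm.
Area ratio A_h/A_s = d_o²(1−k²)/d_s² = (1−k²)/(1−k⁴)^(2/3) = 0.4648.
Mass saving = 1 − 0.4648 = 53.5 %.

53.5 %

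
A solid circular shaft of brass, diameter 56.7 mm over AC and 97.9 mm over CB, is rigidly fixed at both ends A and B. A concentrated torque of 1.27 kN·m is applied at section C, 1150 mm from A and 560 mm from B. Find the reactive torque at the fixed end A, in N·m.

66.0 N·m

Compatibility: T_A·a/J_AC = T_B·b/J_CB with T_A + T_B = T₀.
J_AC = 1.01×10^-6 m⁴, J_CB = 9.02×10^-6 m⁴, so T_A = T₀·(J_AC/a)/((J_AC/a)+(J_CB/b)) = 65.97 N·m, T_B = 1204 N·m.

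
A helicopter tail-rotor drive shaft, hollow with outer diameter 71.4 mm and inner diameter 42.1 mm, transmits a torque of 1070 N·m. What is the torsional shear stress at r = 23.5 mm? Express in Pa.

1.12e7 Pa

J = π(d_o⁴ − d_i⁴)/32 = π(0.0714⁴ − 0.0421⁴)/32 = 2.243×10^-6 m⁴.
Shear stress varies linearly with radius: τ = T·r/J = 1070 × 0.0235 / 2.243×10^-6 = 1.121×10^7 Pa.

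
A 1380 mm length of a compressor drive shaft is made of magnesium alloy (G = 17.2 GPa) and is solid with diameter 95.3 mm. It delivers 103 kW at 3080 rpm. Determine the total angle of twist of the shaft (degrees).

ω = 2π·3080/60 = 322.5 rad/s, so T = P/ω = 103×10³ / 322.5 = 319.3 N·m.
J = πd⁴/32 = π(0.0953)⁴/32 = 8.098×10^-6 m⁴.
θ = T·L/(G·J) = 319.3 × 1.38 / (17.2×10⁹ × 8.098×10^-6) = 3.164×10^-3 rad.

0.181°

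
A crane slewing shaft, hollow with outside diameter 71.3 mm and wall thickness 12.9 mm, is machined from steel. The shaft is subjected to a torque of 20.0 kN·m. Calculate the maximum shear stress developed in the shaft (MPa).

337 MPa

J = π(d_o⁴ − d_i⁴)/32 = π(0.0713⁴ − 0.0455⁴)/32 = 2.116×10^-6 m⁴.
τ_max = T·r/J = 20000 × 0.0357 / 2.116×10^-6 = 3.369×10^8 Pa.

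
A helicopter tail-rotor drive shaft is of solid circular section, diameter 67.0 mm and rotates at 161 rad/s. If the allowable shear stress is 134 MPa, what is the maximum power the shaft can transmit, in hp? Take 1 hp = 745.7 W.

J = πd⁴/32 = π(0.0670)⁴/32 = 1.978×10^-6 m⁴.
T_max = τ_allow·J/r = 1.34×10^8 × 1.978×10^-6 / 0.0335 = 7913 N·m.
ω = 161 rad/s, so P_max = T_max·ω = 1.274×10^6 W.

1710 hp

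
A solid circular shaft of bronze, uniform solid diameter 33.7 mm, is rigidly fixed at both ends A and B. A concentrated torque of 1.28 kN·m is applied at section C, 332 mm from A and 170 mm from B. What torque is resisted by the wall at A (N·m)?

433 N·m

With uniform GJ and both ends fixed, compatibility θ_AC = θ_CB gives T_A·a = T_B·b, together with T_A + T_B = T₀.
T_A = T₀·b/(a+b) = 1280·170/502.0 = 433.5 N·m; T_B = 846.5 N·m.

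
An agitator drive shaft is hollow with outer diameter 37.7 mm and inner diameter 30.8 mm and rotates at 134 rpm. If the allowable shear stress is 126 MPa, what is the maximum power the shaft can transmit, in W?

J = π(d_o⁴ − d_i⁴)/32 = π(0.0377⁴ − 0.0308⁴)/32 = 1.100×10^-7 m⁴.
T_max = τ_allow·J/r = 1.26×10^8 × 1.100×10^-7 / 0.0189 = 735.1 N·m.
ω = 2π·134/60 = 14.03 rad/s, so P_max = T_max·ω = 1.031×10^4 W.

10300 W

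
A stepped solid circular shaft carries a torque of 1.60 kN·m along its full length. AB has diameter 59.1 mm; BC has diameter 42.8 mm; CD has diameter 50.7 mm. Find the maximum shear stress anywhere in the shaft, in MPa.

Under the same torque, τ_max = 16T/(πd³) is largest where d is smallest — segment BC (d = 42.8 mm).
τ_max = 16·1600/(π·(0.0428)³) = 1.039×10^8 Pa.

104 MPa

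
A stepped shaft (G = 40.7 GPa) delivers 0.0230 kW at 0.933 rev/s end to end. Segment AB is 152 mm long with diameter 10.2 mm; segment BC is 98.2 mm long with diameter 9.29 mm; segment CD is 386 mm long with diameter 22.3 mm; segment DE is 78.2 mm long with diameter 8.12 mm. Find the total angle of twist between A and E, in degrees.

ω = 2π·0.933 = 5.862 rad/s, so T = P/ω = 0.0230×10³ / 5.862 = 3.923 N·m.
J_AB = π(0.0102)⁴/32 = 1.06×10^-9 m⁴; J_BC = π(0.00929)⁴/32 = 7.31×10^-10 m⁴; J_CD = π(0.0223)⁴/32 = 2.43×10^-8 m⁴; J_DE = π(0.00812)⁴/32 = 4.27×10^-10 m⁴.
θ = (T/G)·Σ L_i/J_i = (3.923/40.7×10⁹)·(0.152/1.06×10^-9 + 0.0982/7.31×10^-10 + 0.386/2.43×10^-8 + 0.0782/4.27×10^-10) = 0.04593 rad.

2.63°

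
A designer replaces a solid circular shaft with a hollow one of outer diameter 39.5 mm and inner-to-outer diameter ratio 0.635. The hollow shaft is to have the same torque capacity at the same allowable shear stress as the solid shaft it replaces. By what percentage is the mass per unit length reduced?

32.8 %

Equal τ_max and T ⇒ the solid shaft needs d_s³ = d_o³(1−k⁴), so d_s = 39.5·(1−0.635⁴)^(1/3) = 37.23 mm.
Area ratio A_h/A_s = d_o²(1−k²)/d_s² = (1−k²)/(1−k⁴)^(2/3) = 0.6717.
Mass saving = 1 − 0.6717 = 32.8 %.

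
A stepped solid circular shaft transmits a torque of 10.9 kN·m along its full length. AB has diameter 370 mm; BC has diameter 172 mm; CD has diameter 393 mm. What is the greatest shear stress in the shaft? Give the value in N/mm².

Under the same torque, τ_max = 16T/(πd³) is largest where d is smallest — segment BC (d = 172 mm).
τ_max = 16·10900/(π·(0.172)³) = 1.091×10^7 Pa.

10.9 N/mm²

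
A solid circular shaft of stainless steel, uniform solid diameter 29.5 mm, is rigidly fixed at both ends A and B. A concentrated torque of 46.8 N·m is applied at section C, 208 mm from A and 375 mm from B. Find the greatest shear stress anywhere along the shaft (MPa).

With uniform GJ and both ends fixed, compatibility θ_AC = θ_CB gives T_A·a = T_B·b, together with T_A + T_B = T₀.
T_A = T₀·b/(a+b) = 46.80·375/583.0 = 30.10 N·m; T_B = 16.70 N·m.
τ in each portion: τ_AC = 5.97×10^6 Pa, τ_CB = 3.31×10^6 Pa; maximum is in AC.
τ_max = T_AC·r/J = 30.10·0.0147/7.44×10^-8 = 5.972×10^6 Pa.

5.97 MPa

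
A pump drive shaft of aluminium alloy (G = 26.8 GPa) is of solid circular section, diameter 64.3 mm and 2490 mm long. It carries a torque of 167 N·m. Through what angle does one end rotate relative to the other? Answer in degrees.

J = πd⁴/32 = π(0.0643)⁴/32 = 1.678×10^-6 m⁴.
θ = T·L/(G·J) = 167.0 × 2.49 / (26.8×10⁹ × 1.678×10^-6) = 9.246×10^-3 rad.

0.530°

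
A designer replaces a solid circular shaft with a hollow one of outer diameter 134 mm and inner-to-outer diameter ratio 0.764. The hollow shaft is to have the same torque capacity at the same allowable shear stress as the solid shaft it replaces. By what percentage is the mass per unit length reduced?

Equal τ_max and T ⇒ the solid shaft needs d_s³ = d_o³(1−k⁴), so d_s = 134·(1−0.764⁴)^(1/3) = 116.6 mm.
Area ratio A_h/A_s = d_o²(1−k²)/d_s² = (1−k²)/(1−k⁴)^(2/3) = 0.5496.
Mass saving = 1 − 0.5496 = 45.0 %.

45.0 %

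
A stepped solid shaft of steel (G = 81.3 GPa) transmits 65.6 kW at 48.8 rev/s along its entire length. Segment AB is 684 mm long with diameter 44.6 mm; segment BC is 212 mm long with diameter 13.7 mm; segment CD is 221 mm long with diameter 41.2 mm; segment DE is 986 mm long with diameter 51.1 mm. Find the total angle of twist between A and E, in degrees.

9.85°

ω = 2π·48.8 = 306.6 rad/s, so T = P/ω = 65.6×10³ / 306.6 = 213.9 N·m.
J_AB = π(0.0446)⁴/32 = 3.88×10^-7 m⁴; J_BC = π(0.0137)⁴/32 = 3.46×10^-9 m⁴; J_CD = π(0.0412)⁴/32 = 2.83×10^-7 m⁴; J_DE = π(0.0511)⁴/32 = 6.69×10^-7 m⁴.
θ = (T/G)·Σ L_i/J_i = (213.9/81.3×10⁹)·(0.684/3.88×10^-7 + 0.212/3.46×10^-9 + 0.221/2.83×10^-7 + 0.986/6.69×10^-7) = 0.1719 rad.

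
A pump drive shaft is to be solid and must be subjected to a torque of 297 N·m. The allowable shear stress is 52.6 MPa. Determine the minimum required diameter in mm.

For a solid shaft τ_max = 16T/(πd³), so d = (16T/(π τ_allow))^(1/3) = (16·297.0/(π·5.26×10^7))^(1/3) = 0.03064 m.

30.6 mm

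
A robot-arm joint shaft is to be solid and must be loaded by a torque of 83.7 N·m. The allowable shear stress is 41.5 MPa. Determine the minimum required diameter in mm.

For a solid shaft τ_max = 16T/(πd³), so d = (16T/(π τ_allow))^(1/3) = (16·83.70/(π·4.15×10^7))^(1/3) = 0.02174 m.

21.7 mm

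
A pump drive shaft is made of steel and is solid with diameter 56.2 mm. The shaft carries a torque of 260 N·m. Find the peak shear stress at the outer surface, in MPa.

J = πd⁴/32 = π(0.0562)⁴/32 = 9.794×10^-7 m⁴.
τ_max = T·r/J = 260.0 × 0.0281 / 9.794×10^-7 = 7.460×10^6 Pa.

7.46 MPa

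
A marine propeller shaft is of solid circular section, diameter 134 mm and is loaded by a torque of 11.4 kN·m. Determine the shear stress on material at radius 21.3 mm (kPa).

J = πd⁴/32 = π(0.134)⁴/32 = 3.165×10^-5 m⁴.
Shear stress varies linearly with radius: τ = T·r/J = 11400 × 0.0213 / 3.165×10^-5 = 7.671×10^6 Pa.

7670 kPa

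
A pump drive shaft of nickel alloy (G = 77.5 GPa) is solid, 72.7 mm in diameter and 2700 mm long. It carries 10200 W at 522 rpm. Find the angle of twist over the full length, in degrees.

0.136°

ω = 2π·522/60 = 54.66 rad/s, so T = P/ω = 10200 / 54.66 = 186.6 N·m.
J = πd⁴/32 = π(0.0727)⁴/32 = 2.742×10^-6 m⁴.
θ = T·L/(G·J) = 186.6 × 2.70 / (77.5×10⁹ × 2.742×10^-6) = 2.370×10^-3 rad.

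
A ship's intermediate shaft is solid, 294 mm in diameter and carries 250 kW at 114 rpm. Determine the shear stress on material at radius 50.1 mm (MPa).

ω = 2π·114/60 = 11.94 rad/s, so T = P/ω = 250×10³ / 11.94 = 20940 N·m.
J = πd⁴/32 = π(0.294)⁴/32 = 7.335×10^-4 m⁴.
Shear stress varies linearly with radius: τ = T·r/J = 20940 × 0.0501 / 7.335×10^-4 = 1.430×10^6 Pa.

1.43 MPa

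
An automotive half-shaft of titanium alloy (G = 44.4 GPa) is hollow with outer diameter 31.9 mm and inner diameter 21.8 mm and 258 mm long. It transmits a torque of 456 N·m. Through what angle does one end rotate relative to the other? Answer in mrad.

33.3 mrad

J = π(d_o⁴ − d_i⁴)/32 = π(0.0319⁴ − 0.0218⁴)/32 = 7.949×10^-8 m⁴.
θ = T·L/(G·J) = 456.0 × 0.258 / (44.4×10⁹ × 7.949×10^-8) = 0.03333 rad.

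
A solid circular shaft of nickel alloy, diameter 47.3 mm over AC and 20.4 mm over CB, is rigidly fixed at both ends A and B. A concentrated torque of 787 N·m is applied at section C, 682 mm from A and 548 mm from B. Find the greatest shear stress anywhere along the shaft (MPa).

36.3 MPa

Compatibility: T_A·a/J_AC = T_B·b/J_CB with T_A + T_B = T₀.
J_AC = 4.91×10^-7 m⁴, J_CB = 1.70×10^-8 m⁴, so T_A = T₀·(J_AC/a)/((J_AC/a)+(J_CB/b)) = 754.5 N·m, T_B = 32.49 N·m.
τ in each portion: τ_AC = 3.63×10^7 Pa, τ_CB = 1.95×10^7 Pa; maximum is in AC.
τ_max = T_AC·r/J = 754.5·0.0236/4.91×10^-7 = 3.631×10^7 Pa.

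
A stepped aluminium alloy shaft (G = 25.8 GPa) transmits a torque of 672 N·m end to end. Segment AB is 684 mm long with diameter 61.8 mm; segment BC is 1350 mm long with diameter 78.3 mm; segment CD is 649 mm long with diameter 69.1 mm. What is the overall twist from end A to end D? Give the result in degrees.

J_AB = π(0.0618)⁴/32 = 1.43×10^-6 m⁴; J_BC = π(0.0783)⁴/32 = 3.69×10^-6 m⁴; J_CD = π(0.0691)⁴/32 = 2.24×10^-6 m⁴.
θ = (T/G)·Σ L_i/J_i = (672.0/25.8×10⁹)·(0.684/1.43×10^-6 + 1.35/3.69×10^-6 + 0.649/2.24×10^-6) = 0.02952 rad.

1.69°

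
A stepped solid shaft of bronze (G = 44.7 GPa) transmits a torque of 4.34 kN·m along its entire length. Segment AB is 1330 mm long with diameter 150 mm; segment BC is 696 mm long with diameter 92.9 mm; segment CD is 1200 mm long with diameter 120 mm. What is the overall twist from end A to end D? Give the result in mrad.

J_AB = π(0.150)⁴/32 = 4.97×10^-5 m⁴; J_BC = π(0.0929)⁴/32 = 7.31×10^-6 m⁴; J_CD = π(0.120)⁴/32 = 2.04×10^-5 m⁴.
θ = (T/G)·Σ L_i/J_i = (4340/44.7×10⁹)·(1.33/4.97×10^-5 + 0.696/7.31×10^-6 + 1.20/2.04×10^-5) = 0.01756 rad.

17.6 mrad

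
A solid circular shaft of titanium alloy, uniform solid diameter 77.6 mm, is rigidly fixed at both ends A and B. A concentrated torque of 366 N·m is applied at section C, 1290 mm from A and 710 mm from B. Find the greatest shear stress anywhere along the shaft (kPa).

2570 kPa

With uniform GJ and both ends fixed, compatibility θ_AC = θ_CB gives T_A·a = T_B·b, together with T_A + T_B = T₀.
T_A = T₀·b/(a+b) = 366.0·710/2000 = 129.9 N·m; T_B = 236.1 N·m.
τ in each portion: τ_AC = 1.42×10^6 Pa, τ_CB = 2.57×10^6 Pa; maximum is in CB.
τ_max = T_CB·r/J = 236.1·0.0388/3.56×10^-6 = 2.573×10^6 Pa.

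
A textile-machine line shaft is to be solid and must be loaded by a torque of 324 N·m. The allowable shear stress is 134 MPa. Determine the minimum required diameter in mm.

For a solid shaft τ_max = 16T/(πd³), so d = (16T/(π τ_allow))^(1/3) = (16·324.0/(π·1.34×10^8))^(1/3) = 0.02309 m.

23.1 mm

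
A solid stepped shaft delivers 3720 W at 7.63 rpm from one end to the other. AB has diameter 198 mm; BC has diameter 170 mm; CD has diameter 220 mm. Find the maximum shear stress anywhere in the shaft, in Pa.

4.83e6 Pa

ω = 2π·7.63/60 = 0.7990 rad/s, so T = P/ω = 3720 / 0.7990 = 4656 N·m.
Under the same torque, τ_max = 16T/(πd³) is largest where d is smallest — segment BC (d = 170 mm).
τ_max = 16·4656/(π·(0.170)³) = 4.826×10^6 Pa.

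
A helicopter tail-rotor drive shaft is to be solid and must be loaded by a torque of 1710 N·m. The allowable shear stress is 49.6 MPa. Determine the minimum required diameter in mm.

56.0 mm

For a solid shaft τ_max = 16T/(πd³), so d = (16T/(π τ_allow))^(1/3) = (16·1710/(π·4.96×10^7))^(1/3) = 0.05600 m.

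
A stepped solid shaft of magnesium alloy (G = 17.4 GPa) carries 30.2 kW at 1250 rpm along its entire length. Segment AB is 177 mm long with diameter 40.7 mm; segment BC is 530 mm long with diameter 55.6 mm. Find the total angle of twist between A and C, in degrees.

ω = 2π·1250/60 = 130.9 rad/s, so T = P/ω = 30.2×10³ / 130.9 = 230.7 N·m.
J_AB = π(0.0407)⁴/32 = 2.69×10^-7 m⁴; J_BC = π(0.0556)⁴/32 = 9.38×10^-7 m⁴.
θ = (T/G)·Σ L_i/J_i = (230.7/17.4×10⁹)·(0.177/2.69×10^-7 + 0.530/9.38×10^-7) = 0.01620 rad.

0.928°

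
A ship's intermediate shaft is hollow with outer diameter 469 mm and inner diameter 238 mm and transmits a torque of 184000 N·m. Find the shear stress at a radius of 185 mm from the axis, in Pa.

J = π(d_o⁴ − d_i⁴)/32 = π(0.469⁴ − 0.238⁴)/32 = 4.435×10^-3 m⁴.
Shear stress varies linearly with radius: τ = T·r/J = 184000 × 0.185 / 4.435×10^-3 = 7.675×10^6 Pa.

7.68e6 Pa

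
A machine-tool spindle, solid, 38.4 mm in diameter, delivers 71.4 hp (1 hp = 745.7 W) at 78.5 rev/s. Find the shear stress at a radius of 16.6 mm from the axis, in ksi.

1.22 ksi

ω = 2π·78.5 = 493.2 rad/s, so T = P/ω = 71.4×745.7 / 493.2 = 107.9 N·m.
J = πd⁴/32 = π(0.0384)⁴/32 = 2.135×10^-7 m⁴.
Shear stress varies linearly with radius: τ = T·r/J = 107.9 × 0.0166 / 2.135×10^-7 = 8.395×10^6 Pa.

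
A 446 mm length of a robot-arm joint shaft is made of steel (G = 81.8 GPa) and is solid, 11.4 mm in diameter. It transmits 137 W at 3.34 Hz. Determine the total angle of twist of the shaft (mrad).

ω = 2π·3.34 = 20.99 rad/s, so T = P/ω = 137 / 20.99 = 6.528 N·m.
J = πd⁴/32 = π(0.0114)⁴/32 = 1.658×10^-9 m⁴.
θ = T·L/(G·J) = 6.528 × 0.446 / (81.8×10⁹ × 1.658×10^-9) = 0.02147 rad.

21.5 mrad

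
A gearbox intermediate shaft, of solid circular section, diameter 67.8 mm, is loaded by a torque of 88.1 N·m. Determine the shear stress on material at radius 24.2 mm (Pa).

1.03e6 Pa

J = πd⁴/32 = π(0.0678)⁴/32 = 2.075×10^-6 m⁴.
Shear stress varies linearly with radius: τ = T·r/J = 88.10 × 0.0242 / 2.075×10^-6 = 1.028×10^6 Pa.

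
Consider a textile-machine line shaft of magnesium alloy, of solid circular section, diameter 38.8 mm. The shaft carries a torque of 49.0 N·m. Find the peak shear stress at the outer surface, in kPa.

4270 kPa

J = πd⁴/32 = π(0.0388)⁴/32 = 2.225×10^-7 m⁴.
τ_max = T·r/J = 49.00 × 0.0194 / 2.225×10^-7 = 4.272×10^6 Pa.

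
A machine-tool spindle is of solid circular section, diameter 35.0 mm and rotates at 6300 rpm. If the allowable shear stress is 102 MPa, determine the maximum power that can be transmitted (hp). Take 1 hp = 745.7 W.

J = πd⁴/32 = π(0.0350)⁴/32 = 1.473×10^-7 m⁴.
T_max = τ_allow·J/r = 1.02×10^8 × 1.473×10^-7 / 0.0175 = 858.7 N·m.
ω = 2π·6300/60 = 659.7 rad/s, so P_max = T_max·ω = 5.665×10^5 W.

760 hp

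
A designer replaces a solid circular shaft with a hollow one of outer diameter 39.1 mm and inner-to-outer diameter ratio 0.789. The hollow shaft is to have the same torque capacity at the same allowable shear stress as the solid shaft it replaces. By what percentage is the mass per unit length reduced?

47.7 %

Equal τ_max and T ⇒ the solid shaft needs d_s³ = d_o³(1−k⁴), so d_s = 39.1·(1−0.789⁴)^(1/3) = 33.21 mm.
Area ratio A_h/A_s = d_o²(1−k²)/d_s² = (1−k²)/(1−k⁴)^(2/3) = 0.5234.
Mass saving = 1 − 0.5234 = 47.7 %.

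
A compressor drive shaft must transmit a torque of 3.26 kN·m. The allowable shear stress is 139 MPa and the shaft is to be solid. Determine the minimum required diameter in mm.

For a solid shaft τ_max = 16T/(πd³), so d = (16T/(π τ_allow))^(1/3) = (16·3260/(π·1.39×10^8))^(1/3) = 0.04925 m.

49.2 mm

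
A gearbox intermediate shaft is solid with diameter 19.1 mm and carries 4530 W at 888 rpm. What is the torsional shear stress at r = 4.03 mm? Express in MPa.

ω = 2π·888/60 = 92.99 rad/s, so T = P/ω = 4530 / 92.99 = 48.71 N·m.
J = πd⁴/32 = π(0.0191)⁴/32 = 1.307×10^-8 m⁴.
Shear stress varies linearly with radius: τ = T·r/J = 48.71 × 0.00403 / 1.307×10^-8 = 1.503×10^7 Pa.

15.0 MPa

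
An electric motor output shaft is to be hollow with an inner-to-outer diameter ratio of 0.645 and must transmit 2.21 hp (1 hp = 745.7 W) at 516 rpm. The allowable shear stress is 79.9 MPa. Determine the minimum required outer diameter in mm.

13.3 mm

ω = 2π·516/60 = 54.04 rad/s, so T = P/ω = 2.21×745.7 / 54.04 = 30.50 N·m.
For a hollow shaft with d_i/d_o = 0.645: τ_max = 16T/(π d_o³ (1−k⁴)), so d_o = [16T/(π τ_allow (1−k⁴))]^(1/3) = [16·30.50/(π·7.99×10^7·0.8269)]^(1/3) = 0.01330 m.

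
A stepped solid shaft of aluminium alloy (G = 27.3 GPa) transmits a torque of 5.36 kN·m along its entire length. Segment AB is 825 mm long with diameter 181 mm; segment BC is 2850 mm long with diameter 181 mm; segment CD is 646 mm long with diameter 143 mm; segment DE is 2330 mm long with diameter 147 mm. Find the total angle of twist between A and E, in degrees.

J_AB = π(0.181)⁴/32 = 1.05×10^-4 m⁴; J_BC = π(0.181)⁴/32 = 1.05×10^-4 m⁴; J_CD = π(0.143)⁴/32 = 4.11×10^-5 m⁴; J_DE = π(0.147)⁴/32 = 4.58×10^-5 m⁴.
θ = (T/G)·Σ L_i/J_i = (5360/27.3×10⁹)·(0.825/1.05×10^-4 + 2.85/1.05×10^-4 + 0.646/4.11×10^-5 + 2.33/4.58×10^-5) = 0.01992 rad.

1.14°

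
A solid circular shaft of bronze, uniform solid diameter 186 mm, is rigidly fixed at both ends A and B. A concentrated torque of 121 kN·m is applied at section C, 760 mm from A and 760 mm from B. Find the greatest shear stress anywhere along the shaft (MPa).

47.9 MPa

With uniform GJ and both ends fixed, compatibility θ_AC = θ_CB gives T_A·a = T_B·b, together with T_A + T_B = T₀.
T_A = T₀·b/(a+b) = 121000·760/1520 = 60500 N·m; T_B = 60500 N·m.
τ in each portion: τ_AC = 4.79×10^7 Pa, τ_CB = 4.79×10^7 Pa; maximum is in AC.
τ_max = T_AC·r/J = 60500·0.0930/1.18×10^-4 = 4.788×10^7 Pa.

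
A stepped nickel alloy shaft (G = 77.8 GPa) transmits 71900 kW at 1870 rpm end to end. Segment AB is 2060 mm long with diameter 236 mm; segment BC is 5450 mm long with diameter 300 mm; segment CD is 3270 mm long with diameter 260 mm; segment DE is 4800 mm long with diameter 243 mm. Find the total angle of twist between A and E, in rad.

ω = 2π·1870/60 = 195.8 rad/s, so T = P/ω = 71900×10³ / 195.8 = 367200 N·m.
J_AB = π(0.236)⁴/32 = 3.05×10^-4 m⁴; J_BC = π(0.300)⁴/32 = 7.95×10^-4 m⁴; J_CD = π(0.260)⁴/32 = 4.49×10^-4 m⁴; J_DE = π(0.243)⁴/32 = 3.42×10^-4 m⁴.
θ = (T/G)·Σ L_i/J_i = (367200/77.8×10⁹)·(2.06/3.05×10^-4 + 5.45/7.95×10^-4 + 3.27/4.49×10^-4 + 4.80/3.42×10^-4) = 0.1648 rad.

0.165 rad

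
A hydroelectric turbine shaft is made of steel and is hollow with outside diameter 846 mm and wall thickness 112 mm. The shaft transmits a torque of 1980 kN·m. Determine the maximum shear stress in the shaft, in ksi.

3.41 ksi

J = π(d_o⁴ − d_i⁴)/32 = π(0.846⁴ − 0.622⁴)/32 = 0.03560 m⁴.
τ_max = T·r/J = 1.980e6 × 0.423 / 0.03560 = 2.353×10^7 Pa.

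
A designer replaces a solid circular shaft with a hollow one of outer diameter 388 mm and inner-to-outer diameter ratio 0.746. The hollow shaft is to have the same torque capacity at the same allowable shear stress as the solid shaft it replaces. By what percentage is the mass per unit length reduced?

Equal τ_max and T ⇒ the solid shaft needs d_s³ = d_o³(1−k⁴), so d_s = 388·(1−0.746⁴)^(1/3) = 342.9 mm.
Area ratio A_h/A_s = d_o²(1−k²)/d_s² = (1−k²)/(1−k⁴)^(2/3) = 0.5678.
Mass saving = 1 − 0.5678 = 43.2 %.

43.2 %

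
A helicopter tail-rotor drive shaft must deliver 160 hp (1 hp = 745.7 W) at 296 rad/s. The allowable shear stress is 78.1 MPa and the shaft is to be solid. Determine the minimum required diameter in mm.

29.7 mm

ω = 296 rad/s, so T = P/ω = 160×745.7 / 296.0 = 403.1 N·m.
For a solid shaft τ_max = 16T/(πd³), so d = (16T/(π τ_allow))^(1/3) = (16·403.1/(π·7.81×10^7))^(1/3) = 0.02973 m.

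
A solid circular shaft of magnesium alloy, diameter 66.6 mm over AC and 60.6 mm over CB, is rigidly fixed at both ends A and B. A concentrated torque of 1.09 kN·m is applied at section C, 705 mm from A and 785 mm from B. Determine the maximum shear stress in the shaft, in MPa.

11.6 MPa

Compatibility: T_A·a/J_AC = T_B·b/J_CB with T_A + T_B = T₀.
J_AC = 1.93×10^-6 m⁴, J_CB = 1.32×10^-6 m⁴, so T_A = T₀·(J_AC/a)/((J_AC/a)+(J_CB/b)) = 674.7 N·m, T_B = 415.3 N·m.
τ in each portion: τ_AC = 1.16×10^7 Pa, τ_CB = 9.51×10^6 Pa; maximum is in AC.
τ_max = T_AC·r/J = 674.7·0.0333/1.93×10^-6 = 1.163×10^7 Pa.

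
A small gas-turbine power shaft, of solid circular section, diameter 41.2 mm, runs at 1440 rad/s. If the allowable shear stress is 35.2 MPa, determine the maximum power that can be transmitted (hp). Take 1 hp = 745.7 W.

933 hp

J = πd⁴/32 = π(0.0412)⁴/32 = 2.829×10^-7 m⁴.
T_max = τ_allow·J/r = 3.52×10^7 × 2.829×10^-7 / 0.0206 = 483.4 N·m.
ω = 1440 rad/s, so P_max = T_max·ω = 6.960×10^5 W.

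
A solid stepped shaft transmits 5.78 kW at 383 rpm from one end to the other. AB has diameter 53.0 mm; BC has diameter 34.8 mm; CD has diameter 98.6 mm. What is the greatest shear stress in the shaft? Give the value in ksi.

ω = 2π·383/60 = 40.11 rad/s, so T = P/ω = 5.78×10³ / 40.11 = 144.1 N·m.
Under the same torque, τ_max = 16T/(πd³) is largest where d is smallest — segment BC (d = 34.8 mm).
τ_max = 16·144.1/(π·(0.0348)³) = 1.742×10^7 Pa.

2.53 ksi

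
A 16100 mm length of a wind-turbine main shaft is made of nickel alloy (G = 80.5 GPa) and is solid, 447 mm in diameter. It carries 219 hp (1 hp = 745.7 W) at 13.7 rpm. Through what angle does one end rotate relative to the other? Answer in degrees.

0.333°

ω = 2π·13.7/60 = 1.435 rad/s, so T = P/ω = 219×745.7 / 1.435 = 113800 N·m.
J = πd⁴/32 = π(0.447)⁴/32 = 3.919×10^-3 m⁴.
θ = T·L/(G·J) = 113800 × 16.1 / (80.5×10⁹ × 3.919×10^-3) = 5.808×10^-3 rad.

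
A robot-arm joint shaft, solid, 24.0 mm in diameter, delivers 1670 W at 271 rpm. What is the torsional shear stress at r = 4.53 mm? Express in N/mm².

ω = 2π·271/60 = 28.38 rad/s, so T = P/ω = 1670 / 28.38 = 58.85 N·m.
J = πd⁴/32 = π(0.0240)⁴/32 = 3.257×10^-8 m⁴.
Shear stress varies linearly with radius: τ = T·r/J = 58.85 × 0.00453 / 3.257×10^-8 = 8.184×10^6 Pa.

8.18 N/mm²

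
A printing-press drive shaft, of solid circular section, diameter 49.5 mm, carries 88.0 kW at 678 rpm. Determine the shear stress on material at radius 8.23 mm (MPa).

17.3 MPa

ω = 2π·678/60 = 71.00 rad/s, so T = P/ω = 88.0×10³ / 71.00 = 1239 N·m.
J = πd⁴/32 = π(0.0495)⁴/32 = 5.894×10^-7 m⁴.
Shear stress varies linearly with radius: τ = T·r/J = 1239 × 0.00823 / 5.894×10^-7 = 1.731×10^7 Pa.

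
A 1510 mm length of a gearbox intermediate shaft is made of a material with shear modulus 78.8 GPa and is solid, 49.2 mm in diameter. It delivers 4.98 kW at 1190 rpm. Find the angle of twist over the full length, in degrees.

0.0763°

ω = 2π·1190/60 = 124.6 rad/s, so T = P/ω = 4.98×10³ / 124.6 = 39.96 N·m.
J = πd⁴/32 = π(0.0492)⁴/32 = 5.753×10^-7 m⁴.
θ = T·L/(G·J) = 39.96 × 1.51 / (78.8×10⁹ × 5.753×10^-7) = 1.331×10^-3 rad.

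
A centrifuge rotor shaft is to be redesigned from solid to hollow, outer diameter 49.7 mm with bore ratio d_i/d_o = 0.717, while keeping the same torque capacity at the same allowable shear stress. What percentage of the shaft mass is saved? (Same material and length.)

Equal τ_max and T ⇒ the solid shaft needs d_s³ = d_o³(1−k⁴), so d_s = 49.7·(1−0.717⁴)^(1/3) = 44.87 mm.
Area ratio A_h/A_s = d_o²(1−k²)/d_s² = (1−k²)/(1−k⁴)^(2/3) = 0.5962.
Mass saving = 1 − 0.5962 = 40.4 %.

40.4 %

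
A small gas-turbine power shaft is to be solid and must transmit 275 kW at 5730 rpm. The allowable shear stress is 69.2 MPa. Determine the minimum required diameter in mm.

ω = 2π·5730/60 = 600.0 rad/s, so T = P/ω = 275×10³ / 600.0 = 458.3 N·m.
For a solid shaft τ_max = 16T/(πd³), so d = (16T/(π τ_allow))^(1/3) = (16·458.3/(π·6.92×10^7))^(1/3) = 0.03231 m.

32.3 mm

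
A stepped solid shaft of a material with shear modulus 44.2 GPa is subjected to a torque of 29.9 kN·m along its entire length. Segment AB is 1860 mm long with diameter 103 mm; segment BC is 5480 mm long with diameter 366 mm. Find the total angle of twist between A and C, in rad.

J_AB = π(0.103)⁴/32 = 1.10×10^-5 m⁴; J_BC = π(0.366)⁴/32 = 1.76×10^-3 m⁴.
θ = (T/G)·Σ L_i/J_i = (29900/44.2×10⁹)·(1.86/1.10×10^-5 + 5.48/1.76×10^-3) = 0.1160 rad.

0.116 rad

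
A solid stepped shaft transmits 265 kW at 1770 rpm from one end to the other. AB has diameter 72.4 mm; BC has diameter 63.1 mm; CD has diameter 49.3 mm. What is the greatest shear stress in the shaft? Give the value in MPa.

ω = 2π·1770/60 = 185.4 rad/s, so T = P/ω = 265×10³ / 185.4 = 1430 N·m.
Under the same torque, τ_max = 16T/(πd³) is largest where d is smallest — segment CD (d = 49.3 mm).
τ_max = 16·1430/(π·(0.0493)³) = 6.077×10^7 Pa.

60.8 MPa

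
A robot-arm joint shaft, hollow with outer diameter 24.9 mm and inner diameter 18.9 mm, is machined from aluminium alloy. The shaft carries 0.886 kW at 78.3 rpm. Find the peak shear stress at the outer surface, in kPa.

ω = 2π·78.3/60 = 8.200 rad/s, so T = P/ω = 0.886×10³ / 8.200 = 108.1 N·m.
J = π(d_o⁴ − d_i⁴)/32 = π(0.0249⁴ − 0.0189⁴)/32 = 2.521×10^-8 m⁴.
τ_max = T·r/J = 108.1 × 0.0124 / 2.521×10^-8 = 5.336×10^7 Pa.

53400 kPa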